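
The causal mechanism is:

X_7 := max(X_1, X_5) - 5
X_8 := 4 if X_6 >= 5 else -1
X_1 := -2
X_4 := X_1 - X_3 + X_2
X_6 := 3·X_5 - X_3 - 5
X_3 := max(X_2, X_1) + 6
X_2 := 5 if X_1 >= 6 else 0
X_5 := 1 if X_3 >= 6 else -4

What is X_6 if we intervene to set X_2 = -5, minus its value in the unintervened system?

Under do(X_2=-5), the mechanism X_2 := 5 if X_1 >= 6 else 0 is discarded; X_2 is fixed at -5.
X_3 = max(X_2, X_1) + 6  [with X_2=-5, X_1=-2]  = 4
X_5 = 1 if X_3 >= 6 else -4  [with X_3=4]  = -4
X_6 = 3·X_5 - X_3 - 5  [with X_5=-4, X_3=4]  = -21
Without intervention: X_2 = 5 if X_1 >= 6 else 0  [with X_1=-2]  = 0; X_3 = max(X_2, X_1) + 6  [with X_2=0, X_1=-2]  = 6; X_5 = 1 if X_3 >= 6 else -4  [with X_3=6]  = 1; X_6 = 3·X_5 - X_3 - 5  [with X_5=1, X_3=6]  = -8.
Change = -21 − (-8) = -13.

-13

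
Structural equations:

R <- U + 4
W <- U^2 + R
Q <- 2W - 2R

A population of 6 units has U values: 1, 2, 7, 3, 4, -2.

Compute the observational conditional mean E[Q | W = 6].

5

E[Q|W=6] averages over only the 2 units with W=6 (U = 1, -2): Q = 2, 8, mean 5.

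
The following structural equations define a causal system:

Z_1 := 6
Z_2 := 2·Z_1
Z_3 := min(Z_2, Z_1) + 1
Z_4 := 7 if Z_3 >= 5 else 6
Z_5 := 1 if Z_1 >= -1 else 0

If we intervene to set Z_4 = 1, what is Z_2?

12

The intervention breaks the incoming arrows to Z_4: Z_4 := 7 if Z_3 >= 5 else 6 no longer applies, and Z_4 = 1.
Since Z_2 is not a descendant of the intervened variable, it is unaffected.
Z_2 = 2·Z_1  [with Z_1=6]  = 12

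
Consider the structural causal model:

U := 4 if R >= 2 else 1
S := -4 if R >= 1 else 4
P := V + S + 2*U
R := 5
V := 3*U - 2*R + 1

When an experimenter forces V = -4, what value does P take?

do(V=-4) replaces the equation V := 3*U - 2*R + 1 with the constant V = -4.
U = 4 if R >= 2 else 1  [with R=5]  = 4
S = -4 if R >= 1 else 4  [with R=5]  = -4
P = V + S + 2*U  [with V=-4, S=-4, U=4]  = 0

0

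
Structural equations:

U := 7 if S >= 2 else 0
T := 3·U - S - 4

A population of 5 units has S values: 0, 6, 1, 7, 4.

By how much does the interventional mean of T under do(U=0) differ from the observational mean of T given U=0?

do(U=0) breaks U's dependence on S. With U=0 fixed, T across the units is -4, -10, -5, -11, -8, mean -7.6.
Conditioning on U=0 selects the 2 unit(s) with S ∈ {0, 1}. Their T values: -4, -5. Mean = -4.5.
Difference = -7.6 − (-4.5) = -3.1.

-3.1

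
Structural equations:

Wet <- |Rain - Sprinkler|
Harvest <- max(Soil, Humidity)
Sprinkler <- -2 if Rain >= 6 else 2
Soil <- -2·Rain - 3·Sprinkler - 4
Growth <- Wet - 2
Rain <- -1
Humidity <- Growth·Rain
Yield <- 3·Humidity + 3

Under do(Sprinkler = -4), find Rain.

Under do(Sprinkler=-4), the mechanism Sprinkler <- -2 if Rain >= 6 else 2 is discarded; Sprinkler is fixed at -4.
Rain is not downstream of the intervention, so its value is determined by the original equations.

-1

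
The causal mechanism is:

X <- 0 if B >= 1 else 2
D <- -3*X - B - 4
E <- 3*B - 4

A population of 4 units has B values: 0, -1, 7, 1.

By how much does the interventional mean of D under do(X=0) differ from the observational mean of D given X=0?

2.25

The intervention sets X=0 in all 4 units regardless of B. Recomputing D per unit gives -4, -3, -11, -5; average -5.75.
Conditioning on X=0 selects the 2 unit(s) with B ∈ {7, 1}. Their D values: -11, -5. Mean = -8.
Difference = -5.75 − (-8) = 2.25.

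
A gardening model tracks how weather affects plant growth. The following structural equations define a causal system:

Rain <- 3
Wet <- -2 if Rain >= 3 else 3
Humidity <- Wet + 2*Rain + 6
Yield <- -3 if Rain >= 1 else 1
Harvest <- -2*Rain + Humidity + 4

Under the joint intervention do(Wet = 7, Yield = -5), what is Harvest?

17

Setting Wet = 7, Yield = -5 by intervention discards those variables' equations.
Humidity = Wet + 2*Rain + 6  [with Wet=7, Rain=3]  = 19
Harvest = -2*Rain + Humidity + 4  [with Rain=3, Humidity=19]  = 17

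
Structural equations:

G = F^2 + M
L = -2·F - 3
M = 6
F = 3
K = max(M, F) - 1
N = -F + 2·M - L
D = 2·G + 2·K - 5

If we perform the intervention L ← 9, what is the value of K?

do(L=9) replaces the equation L = -2·F - 3 with the constant L = 9.
K is not downstream of the intervention, so its value is determined by the original equations.
K = max(M, F) - 1  [with M=6, F=3]  = 5

5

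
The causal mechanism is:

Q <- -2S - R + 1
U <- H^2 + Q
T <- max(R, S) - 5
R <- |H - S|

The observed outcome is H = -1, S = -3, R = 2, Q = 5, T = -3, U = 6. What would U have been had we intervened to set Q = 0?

1

Under do(Q=0), the mechanism Q <- -2S - R + 1 is discarded; Q is fixed at 0.
U = H^2 + Q  [with H=-1, Q=0]  = 1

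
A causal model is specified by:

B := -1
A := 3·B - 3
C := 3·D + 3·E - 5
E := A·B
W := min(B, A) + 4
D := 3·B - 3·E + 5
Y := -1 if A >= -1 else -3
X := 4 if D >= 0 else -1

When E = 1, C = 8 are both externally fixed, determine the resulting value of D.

The joint intervention fixes E = 1, C = 8, removing each variable's own equation.
D = 3·B - 3·E + 5  [with B=-1, E=1]  = -1

-1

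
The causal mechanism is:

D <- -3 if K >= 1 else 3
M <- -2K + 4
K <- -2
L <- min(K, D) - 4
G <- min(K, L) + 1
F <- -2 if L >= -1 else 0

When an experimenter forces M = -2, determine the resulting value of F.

do(M=-2) replaces the equation M <- -2K + 4 with the constant M = -2.
No directed path runs from M to F, so F keeps its natural value.
D = -3 if K >= 1 else 3  [with K=-2]  = 3
L = min(K, D) - 4  [with K=-2, D=3]  = -6
F = -2 if L >= -1 else 0  [with L=-6]  = 0

0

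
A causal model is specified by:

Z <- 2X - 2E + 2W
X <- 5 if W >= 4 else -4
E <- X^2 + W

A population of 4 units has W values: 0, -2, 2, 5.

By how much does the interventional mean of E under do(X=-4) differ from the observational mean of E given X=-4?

1.25

Every unit gets X=-4 under the intervention. E values become 16, 14, 18, 21; E[E|do(X=-4)] = 17.25.
Conditioning on X=-4 selects the 3 unit(s) with W ∈ {0, -2, 2}. Their E values: 16, 14, 18. Mean = 16.
Difference = 17.25 − 16 = 1.25.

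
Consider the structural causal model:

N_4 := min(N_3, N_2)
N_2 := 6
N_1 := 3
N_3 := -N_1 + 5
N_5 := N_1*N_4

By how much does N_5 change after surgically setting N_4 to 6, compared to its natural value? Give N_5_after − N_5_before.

Intervening sets N_4 = 6 and removes its equation (N_4 := min(N_3, N_2)).
N_5 = N_1*N_4  [with N_1=3, N_4=6]  = 18
Without intervention: N_3 = -N_1 + 5  [with N_1=3]  = 2; N_4 = min(N_3, N_2)  [with N_3=2, N_2=6]  = 2; N_5 = N_1*N_4  [with N_1=3, N_4=2]  = 6.
Change = 18 − 6 = 12.

12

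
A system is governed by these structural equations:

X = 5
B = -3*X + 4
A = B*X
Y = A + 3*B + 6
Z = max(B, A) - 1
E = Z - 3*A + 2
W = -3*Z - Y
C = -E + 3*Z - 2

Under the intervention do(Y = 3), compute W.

33

The intervention breaks the incoming arrows to Y: Y = A + 3*B + 6 no longer applies, and Y = 3.
B = -3*X + 4  [with X=5]  = -11
A = B*X  [with B=-11, X=5]  = -55
Z = max(B, A) - 1  [with B=-11, A=-55]  = -12
W = -3*Z - Y  [with Z=-12, Y=3]  = 33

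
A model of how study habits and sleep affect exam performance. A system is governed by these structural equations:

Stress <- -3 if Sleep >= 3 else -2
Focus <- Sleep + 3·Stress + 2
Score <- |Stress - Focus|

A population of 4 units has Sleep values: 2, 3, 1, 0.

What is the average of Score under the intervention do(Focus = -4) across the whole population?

1.75

Under do(Focus=-4), Focus's equation is replaced by Focus=-4 for every unit. Per-unit Score: 2, 1, 2, 2. Mean = 1.75.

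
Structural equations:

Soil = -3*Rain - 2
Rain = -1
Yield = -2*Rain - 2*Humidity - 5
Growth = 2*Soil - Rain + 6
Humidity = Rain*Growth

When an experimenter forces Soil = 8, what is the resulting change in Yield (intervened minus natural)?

28

do(Soil=8) replaces the equation Soil = -3*Rain - 2 with the constant Soil = 8.
Growth = 2*Soil - Rain + 6  [with Soil=8, Rain=-1]  = 23
Humidity = Rain*Growth  [with Rain=-1, Growth=23]  = -23
Yield = -2*Rain - 2*Humidity - 5  [with Rain=-1, Humidity=-23]  = 43
Without intervention: Soil = -3*Rain - 2  [with Rain=-1]  = 1; Growth = 2*Soil - Rain + 6  [with Soil=1, Rain=-1]  = 9; Humidity = Rain*Growth  [with Rain=-1, Growth=9]  = -9; Yield = -2*Rain - 2*Humidity - 5  [with Rain=-1, Humidity=-9]  = 15.
Change = 43 − 15 = 28.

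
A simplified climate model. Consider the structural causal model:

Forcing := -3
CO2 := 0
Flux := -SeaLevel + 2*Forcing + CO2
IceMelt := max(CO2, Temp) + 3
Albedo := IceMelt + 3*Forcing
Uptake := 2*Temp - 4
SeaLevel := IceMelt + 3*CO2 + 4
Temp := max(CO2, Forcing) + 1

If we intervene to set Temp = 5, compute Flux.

The intervention breaks the incoming arrows to Temp: Temp := max(CO2, Forcing) + 1 no longer applies, and Temp = 5.
IceMelt = max(CO2, Temp) + 3  [with CO2=0, Temp=5]  = 8
SeaLevel = IceMelt + 3*CO2 + 4  [with IceMelt=8, CO2=0]  = 12
Flux = -SeaLevel + 2*Forcing + CO2  [with SeaLevel=12, Forcing=-3, CO2=0]  = -18

-18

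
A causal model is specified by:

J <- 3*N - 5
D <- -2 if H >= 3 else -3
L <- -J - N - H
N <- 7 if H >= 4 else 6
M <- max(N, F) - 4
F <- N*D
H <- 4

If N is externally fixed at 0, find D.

Under do(N=0), the mechanism N <- 7 if H >= 4 else 6 is discarded; N is fixed at 0.
Since D is not a descendant of the intervened variable, it is unaffected.
D = -2 if H >= 3 else -3  [with H=4]  = -2

-2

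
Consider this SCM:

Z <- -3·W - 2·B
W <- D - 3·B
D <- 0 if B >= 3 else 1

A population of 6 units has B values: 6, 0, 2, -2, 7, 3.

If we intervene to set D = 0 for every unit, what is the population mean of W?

Every unit gets D=0 under the intervention. W values become -18, 0, -6, 6, -21, -9; E[W|do(D=0)] = -8.

-8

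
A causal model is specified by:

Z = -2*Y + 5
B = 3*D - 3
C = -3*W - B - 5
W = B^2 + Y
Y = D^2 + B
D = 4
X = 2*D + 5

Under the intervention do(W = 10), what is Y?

25

Under do(W=10), the mechanism W = B^2 + Y is discarded; W is fixed at 10.
Since Y is not a descendant of the intervened variable, it is unaffected.
B = 3*D - 3  [with D=4]  = 9
Y = D^2 + B  [with D=4, B=9]  = 25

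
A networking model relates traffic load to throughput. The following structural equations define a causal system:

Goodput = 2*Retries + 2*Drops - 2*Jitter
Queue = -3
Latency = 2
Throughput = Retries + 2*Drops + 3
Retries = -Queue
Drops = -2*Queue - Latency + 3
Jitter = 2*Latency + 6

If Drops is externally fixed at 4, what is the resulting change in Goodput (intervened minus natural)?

The intervention breaks the incoming arrows to Drops: Drops = -2*Queue - Latency + 3 no longer applies, and Drops = 4.
Retries = -Queue  [with Queue=-3]  = 3
Jitter = 2*Latency + 6  [with Latency=2]  = 10
Goodput = 2*Retries + 2*Drops - 2*Jitter  [with Retries=3, Drops=4, Jitter=10]  = -6
Without intervention: Drops = -2*Queue - Latency + 3  [with Queue=-3, Latency=2]  = 7; Retries = -Queue  [with Queue=-3]  = 3; Jitter = 2*Latency + 6  [with Latency=2]  = 10; Goodput = 2*Retries + 2*Drops - 2*Jitter  [with Retries=3, Drops=7, Jitter=10]  = 0.
Change = -6 − 0 = -6.

-6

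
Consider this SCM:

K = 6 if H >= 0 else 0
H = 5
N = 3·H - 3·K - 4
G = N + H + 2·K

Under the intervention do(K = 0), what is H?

Under do(K=0), the mechanism K = 6 if H >= 0 else 0 is discarded; K is fixed at 0.
H is not downstream of the intervention, so its value is determined by the original equations.

5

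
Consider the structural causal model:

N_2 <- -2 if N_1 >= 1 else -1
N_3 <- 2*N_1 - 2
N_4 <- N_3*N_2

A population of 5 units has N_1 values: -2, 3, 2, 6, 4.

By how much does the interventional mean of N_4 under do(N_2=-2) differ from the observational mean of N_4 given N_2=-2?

do(N_2=-2) breaks N_2's dependence on N_1. With N_2=-2 fixed, N_4 across the units is 12, -8, -4, -20, -12, mean -6.4.
E[N_4|N_2=-2] averages over only the 4 units with N_2=-2 (N_1 = 3, 2, 6, 4): N_4 = -8, -4, -20, -12, mean -11.
Difference = -6.4 − (-11) = 4.6.

4.6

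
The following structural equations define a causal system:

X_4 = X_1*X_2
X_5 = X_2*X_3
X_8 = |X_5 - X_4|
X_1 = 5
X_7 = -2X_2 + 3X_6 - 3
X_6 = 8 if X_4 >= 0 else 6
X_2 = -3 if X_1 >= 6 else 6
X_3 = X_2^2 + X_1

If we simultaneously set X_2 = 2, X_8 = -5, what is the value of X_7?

17

Setting X_2 = 2, X_8 = -5 by intervention discards those variables' equations.
X_4 = X_1*X_2  [with X_1=5, X_2=2]  = 10
X_6 = 8 if X_4 >= 0 else 6  [with X_4=10]  = 8
X_7 = -2X_2 + 3X_6 - 3  [with X_2=2, X_6=8]  = 17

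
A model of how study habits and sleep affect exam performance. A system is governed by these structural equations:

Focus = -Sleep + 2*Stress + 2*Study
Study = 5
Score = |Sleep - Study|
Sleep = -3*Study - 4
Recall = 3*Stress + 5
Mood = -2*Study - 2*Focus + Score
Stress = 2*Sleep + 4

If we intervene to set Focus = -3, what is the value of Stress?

-34

Under do(Focus=-3), the mechanism Focus = -Sleep + 2*Stress + 2*Study is discarded; Focus is fixed at -3.
Since Stress is not a descendant of the intervened variable, it is unaffected.
Sleep = -3*Study - 4  [with Study=5]  = -19
Stress = 2*Sleep + 4  [with Sleep=-19]  = -34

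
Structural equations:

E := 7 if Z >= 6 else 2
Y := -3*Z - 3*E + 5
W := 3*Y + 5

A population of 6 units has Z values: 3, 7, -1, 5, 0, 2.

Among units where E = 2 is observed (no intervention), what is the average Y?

E[Y|E=2] averages over only the 5 units with E=2 (Z = 3, -1, 5, 0, 2): Y = -10, 2, -16, -1, -7, mean -6.4.

-6.4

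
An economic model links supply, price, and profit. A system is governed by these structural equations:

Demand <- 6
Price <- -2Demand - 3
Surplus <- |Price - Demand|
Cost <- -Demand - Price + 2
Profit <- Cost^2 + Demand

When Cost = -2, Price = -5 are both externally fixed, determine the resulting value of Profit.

10

The joint intervention fixes Cost = -2, Price = -5, removing each variable's own equation.
Profit = Cost^2 + Demand  [with Cost=-2, Demand=6]  = 10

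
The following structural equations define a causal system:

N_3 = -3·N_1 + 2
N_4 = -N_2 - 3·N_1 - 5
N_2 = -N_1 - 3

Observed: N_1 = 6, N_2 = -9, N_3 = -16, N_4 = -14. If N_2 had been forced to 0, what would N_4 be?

-23

Under do(N_2=0), the mechanism N_2 = -N_1 - 3 is discarded; N_2 is fixed at 0.
N_4 = -N_2 - 3·N_1 - 5  [with N_2=0, N_1=6]  = -23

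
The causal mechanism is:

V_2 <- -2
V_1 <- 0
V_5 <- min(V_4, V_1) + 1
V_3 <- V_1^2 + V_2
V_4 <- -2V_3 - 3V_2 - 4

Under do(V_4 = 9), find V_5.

1

Intervening sets V_4 = 9 and removes its equation (V_4 <- -2V_3 - 3V_2 - 4).
V_5 = min(V_4, V_1) + 1  [with V_4=9, V_1=0]  = 1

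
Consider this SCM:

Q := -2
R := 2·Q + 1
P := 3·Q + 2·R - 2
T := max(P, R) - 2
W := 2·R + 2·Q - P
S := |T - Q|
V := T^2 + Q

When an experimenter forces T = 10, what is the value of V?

The intervention breaks the incoming arrows to T: T := max(P, R) - 2 no longer applies, and T = 10.
V = T^2 + Q  [with T=10, Q=-2]  = 98

98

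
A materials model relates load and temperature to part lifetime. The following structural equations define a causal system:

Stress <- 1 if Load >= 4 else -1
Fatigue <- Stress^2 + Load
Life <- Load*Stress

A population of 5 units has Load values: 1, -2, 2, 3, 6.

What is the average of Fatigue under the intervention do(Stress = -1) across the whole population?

3

The intervention sets Stress=-1 in all 5 units regardless of Load. Recomputing Fatigue per unit gives 2, -1, 3, 4, 7; average 3.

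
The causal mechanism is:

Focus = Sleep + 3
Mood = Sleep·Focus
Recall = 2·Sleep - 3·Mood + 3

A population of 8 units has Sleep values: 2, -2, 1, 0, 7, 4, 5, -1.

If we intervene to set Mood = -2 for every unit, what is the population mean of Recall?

13

The intervention sets Mood=-2 in all 8 units regardless of Sleep. Recomputing Recall per unit gives 13, 5, 11, 9, 23, 17, 19, 7; average 13.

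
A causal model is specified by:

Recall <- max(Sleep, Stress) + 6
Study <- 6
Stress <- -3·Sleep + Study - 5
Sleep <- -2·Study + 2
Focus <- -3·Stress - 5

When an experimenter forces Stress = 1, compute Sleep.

Under do(Stress=1), the mechanism Stress <- -3·Sleep + Study - 5 is discarded; Stress is fixed at 1.
Since Sleep is not a descendant of the intervened variable, it is unaffected.
Sleep = -2·Study + 2  [with Study=6]  = -10

-10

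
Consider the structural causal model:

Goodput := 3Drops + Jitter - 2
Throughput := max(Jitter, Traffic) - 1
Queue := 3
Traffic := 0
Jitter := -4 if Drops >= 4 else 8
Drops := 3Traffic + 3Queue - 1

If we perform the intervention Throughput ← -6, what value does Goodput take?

The intervention breaks the incoming arrows to Throughput: Throughput := max(Jitter, Traffic) - 1 no longer applies, and Throughput = -6.
Since Goodput is not a descendant of the intervened variable, it is unaffected.
Drops = 3Traffic + 3Queue - 1  [with Traffic=0, Queue=3]  = 8
Jitter = -4 if Drops >= 4 else 8  [with Drops=8]  = -4
Goodput = 3Drops + Jitter - 2  [with Drops=8, Jitter=-4]  = 18

18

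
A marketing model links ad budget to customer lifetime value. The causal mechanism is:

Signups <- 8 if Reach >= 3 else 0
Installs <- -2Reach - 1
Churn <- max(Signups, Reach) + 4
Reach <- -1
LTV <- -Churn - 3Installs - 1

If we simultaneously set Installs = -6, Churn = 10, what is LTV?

7

Setting Installs = -6, Churn = 10 by intervention discards those variables' equations.
LTV = -Churn - 3Installs - 1  [with Churn=10, Installs=-6]  = 7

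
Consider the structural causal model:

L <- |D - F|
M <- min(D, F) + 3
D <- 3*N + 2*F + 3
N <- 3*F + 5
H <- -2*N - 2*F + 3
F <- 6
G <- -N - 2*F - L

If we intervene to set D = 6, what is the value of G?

-35

do(D=6) replaces the equation D <- 3*N + 2*F + 3 with the constant D = 6.
N = 3*F + 5  [with F=6]  = 23
L = |D - F|  [with D=6, F=6]  = 0
G = -N - 2*F - L  [with N=23, F=6, L=0]  = -35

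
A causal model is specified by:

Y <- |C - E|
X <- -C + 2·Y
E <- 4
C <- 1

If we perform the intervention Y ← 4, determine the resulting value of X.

7

The intervention breaks the incoming arrows to Y: Y <- |C - E| no longer applies, and Y = 4.
X = -C + 2·Y  [with C=1, Y=4]  = 7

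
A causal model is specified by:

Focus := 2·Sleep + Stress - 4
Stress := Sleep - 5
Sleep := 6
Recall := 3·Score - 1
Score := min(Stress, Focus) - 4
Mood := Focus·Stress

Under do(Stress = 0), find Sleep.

Under do(Stress=0), the mechanism Stress := Sleep - 5 is discarded; Stress is fixed at 0.
Sleep is not downstream of the intervention, so its value is determined by the original equations.

6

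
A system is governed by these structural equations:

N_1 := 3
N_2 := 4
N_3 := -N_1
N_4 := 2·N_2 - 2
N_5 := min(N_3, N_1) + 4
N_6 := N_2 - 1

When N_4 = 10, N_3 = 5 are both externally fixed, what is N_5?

The joint intervention fixes N_4 = 10, N_3 = 5, removing each variable's own equation.
N_5 = min(N_3, N_1) + 4  [with N_3=5, N_1=3]  = 7

7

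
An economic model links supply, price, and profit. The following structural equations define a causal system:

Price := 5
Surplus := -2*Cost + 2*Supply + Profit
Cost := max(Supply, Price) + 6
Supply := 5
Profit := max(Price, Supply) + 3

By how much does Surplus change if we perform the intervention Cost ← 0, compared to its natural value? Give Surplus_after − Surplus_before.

do(Cost=0) replaces the equation Cost := max(Supply, Price) + 6 with the constant Cost = 0.
Profit = max(Price, Supply) + 3  [with Price=5, Supply=5]  = 8
Surplus = -2*Cost + 2*Supply + Profit  [with Cost=0, Supply=5, Profit=8]  = 18
Without intervention: Cost = max(Supply, Price) + 6  [with Supply=5, Price=5]  = 11; Profit = max(Price, Supply) + 3  [with Price=5, Supply=5]  = 8; Surplus = -2*Cost + 2*Supply + Profit  [with Cost=11, Supply=5, Profit=8]  = -4.
Change = 18 − (-4) = 22.

22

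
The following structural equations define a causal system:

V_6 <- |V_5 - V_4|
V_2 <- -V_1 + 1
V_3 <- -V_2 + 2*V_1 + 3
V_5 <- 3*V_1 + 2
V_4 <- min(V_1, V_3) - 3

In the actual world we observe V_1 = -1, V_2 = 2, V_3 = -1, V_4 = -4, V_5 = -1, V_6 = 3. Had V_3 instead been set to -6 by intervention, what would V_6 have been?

The intervention breaks the incoming arrows to V_3: V_3 <- -V_2 + 2*V_1 + 3 no longer applies, and V_3 = -6.
V_4 = min(V_1, V_3) - 3  [with V_1=-1, V_3=-6]  = -9
V_5 = 3*V_1 + 2  [with V_1=-1]  = -1
V_6 = |V_5 - V_4|  [with V_5=-1, V_4=-9]  = 8

8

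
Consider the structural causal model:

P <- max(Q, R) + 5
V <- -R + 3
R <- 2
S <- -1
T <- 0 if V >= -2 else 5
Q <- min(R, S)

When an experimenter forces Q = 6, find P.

11

Under do(Q=6), the mechanism Q <- min(R, S) is discarded; Q is fixed at 6.
P = max(Q, R) + 5  [with Q=6, R=2]  = 11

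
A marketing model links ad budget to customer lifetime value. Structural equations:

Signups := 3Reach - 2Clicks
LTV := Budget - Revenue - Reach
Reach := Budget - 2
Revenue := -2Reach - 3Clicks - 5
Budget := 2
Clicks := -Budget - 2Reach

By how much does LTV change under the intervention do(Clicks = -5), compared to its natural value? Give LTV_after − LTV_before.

-9

The intervention breaks the incoming arrows to Clicks: Clicks := -Budget - 2Reach no longer applies, and Clicks = -5.
Reach = Budget - 2  [with Budget=2]  = 0
Revenue = -2Reach - 3Clicks - 5  [with Reach=0, Clicks=-5]  = 10
LTV = Budget - Revenue - Reach  [with Budget=2, Revenue=10, Reach=0]  = -8
Without intervention: Reach = Budget - 2  [with Budget=2]  = 0; Clicks = -Budget - 2Reach  [with Budget=2, Reach=0]  = -2; Revenue = -2Reach - 3Clicks - 5  [with Reach=0, Clicks=-2]  = 1; LTV = Budget - Revenue - Reach  [with Budget=2, Revenue=1, Reach=0]  = 1.
Change = -8 − 1 = -9.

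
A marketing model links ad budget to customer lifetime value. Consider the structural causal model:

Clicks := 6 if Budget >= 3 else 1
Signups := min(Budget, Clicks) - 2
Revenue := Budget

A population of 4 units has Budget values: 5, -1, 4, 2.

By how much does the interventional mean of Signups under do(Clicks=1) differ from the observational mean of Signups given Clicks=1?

0.5

The intervention sets Clicks=1 in all 4 units regardless of Budget. Recomputing Signups per unit gives -1, -3, -1, -1; average -1.5.
E[Signups|Clicks=1] averages over only the 2 units with Clicks=1 (Budget = -1, 2): Signups = -3, -1, mean -2.
Difference = -1.5 − (-2) = 0.5.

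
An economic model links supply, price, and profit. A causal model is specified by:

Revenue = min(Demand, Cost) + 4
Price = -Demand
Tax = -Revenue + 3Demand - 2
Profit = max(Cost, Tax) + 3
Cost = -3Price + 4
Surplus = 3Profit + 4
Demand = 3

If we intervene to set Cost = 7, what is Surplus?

The intervention breaks the incoming arrows to Cost: Cost = -3Price + 4 no longer applies, and Cost = 7.
Revenue = min(Demand, Cost) + 4  [with Demand=3, Cost=7]  = 7
Tax = -Revenue + 3Demand - 2  [with Revenue=7, Demand=3]  = 0
Profit = max(Cost, Tax) + 3  [with Cost=7, Tax=0]  = 10
Surplus = 3Profit + 4  [with Profit=10]  = 34

34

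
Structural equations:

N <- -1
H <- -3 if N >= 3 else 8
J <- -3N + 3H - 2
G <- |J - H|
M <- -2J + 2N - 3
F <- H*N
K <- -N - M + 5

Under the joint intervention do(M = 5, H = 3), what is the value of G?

Setting M = 5, H = 3 by intervention discards those variables' equations.
J = -3N + 3H - 2  [with N=-1, H=3]  = 10
G = |J - H|  [with J=10, H=3]  = 7

7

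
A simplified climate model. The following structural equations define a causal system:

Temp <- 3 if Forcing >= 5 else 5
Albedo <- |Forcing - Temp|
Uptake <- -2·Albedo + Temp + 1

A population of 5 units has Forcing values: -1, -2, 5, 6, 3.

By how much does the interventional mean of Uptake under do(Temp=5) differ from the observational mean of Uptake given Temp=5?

3.6

Under do(Temp=5), Temp's equation is replaced by Temp=5 for every unit. Per-unit Uptake: -6, -8, 6, 4, 2. Mean = -0.4.
Observing Temp=5 restricts to units where Temp's equation naturally yields 5: Forcing ∈ {-1, -2, 3}. In that subpopulation Uptake = -6, -8, 2, mean -4.
Difference = -0.4 − (-4) = 3.6.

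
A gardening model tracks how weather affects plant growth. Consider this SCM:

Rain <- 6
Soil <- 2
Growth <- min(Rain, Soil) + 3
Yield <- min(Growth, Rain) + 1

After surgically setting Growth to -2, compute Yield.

-1

The intervention breaks the incoming arrows to Growth: Growth <- min(Rain, Soil) + 3 no longer applies, and Growth = -2.
Yield = min(Growth, Rain) + 1  [with Growth=-2, Rain=6]  = -1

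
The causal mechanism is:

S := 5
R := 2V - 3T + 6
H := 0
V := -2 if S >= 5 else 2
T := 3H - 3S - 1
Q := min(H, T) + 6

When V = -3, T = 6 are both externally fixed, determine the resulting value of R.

-18

The joint intervention fixes V = -3, T = 6, removing each variable's own equation.
R = 2V - 3T + 6  [with V=-3, T=6]  = -18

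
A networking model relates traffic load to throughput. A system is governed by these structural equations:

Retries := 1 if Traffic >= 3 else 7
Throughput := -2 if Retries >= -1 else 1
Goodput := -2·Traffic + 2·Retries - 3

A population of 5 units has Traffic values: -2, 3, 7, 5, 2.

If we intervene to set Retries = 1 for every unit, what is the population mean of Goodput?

-7

The intervention sets Retries=1 in all 5 units regardless of Traffic. Recomputing Goodput per unit gives 3, -7, -15, -11, -5; average -7.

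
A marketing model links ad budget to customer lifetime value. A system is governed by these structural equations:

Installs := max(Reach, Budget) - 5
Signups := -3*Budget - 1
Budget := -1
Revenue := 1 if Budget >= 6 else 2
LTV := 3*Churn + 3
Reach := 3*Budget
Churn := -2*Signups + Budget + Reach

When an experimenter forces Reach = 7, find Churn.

do(Reach=7) replaces the equation Reach := 3*Budget with the constant Reach = 7.
Signups = -3*Budget - 1  [with Budget=-1]  = 2
Churn = -2*Signups + Budget + Reach  [with Signups=2, Budget=-1, Reach=7]  = 2

2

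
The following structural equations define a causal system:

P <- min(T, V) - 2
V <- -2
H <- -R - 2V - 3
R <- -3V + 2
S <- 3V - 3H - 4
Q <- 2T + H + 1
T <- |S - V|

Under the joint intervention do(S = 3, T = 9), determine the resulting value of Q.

The joint intervention fixes S = 3, T = 9, removing each variable's own equation.
R = -3V + 2  [with V=-2]  = 8
H = -R - 2V - 3  [with R=8, V=-2]  = -7
Q = 2T + H + 1  [with T=9, H=-7]  = 12

12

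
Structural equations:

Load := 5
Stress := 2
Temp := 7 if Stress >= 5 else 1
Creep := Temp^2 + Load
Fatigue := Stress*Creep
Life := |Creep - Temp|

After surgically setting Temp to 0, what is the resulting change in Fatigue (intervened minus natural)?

-2

do(Temp=0) replaces the equation Temp := 7 if Stress >= 5 else 1 with the constant Temp = 0.
Creep = Temp^2 + Load  [with Temp=0, Load=5]  = 5
Fatigue = Stress*Creep  [with Stress=2, Creep=5]  = 10
Without intervention: Temp = 7 if Stress >= 5 else 1  [with Stress=2]  = 1; Creep = Temp^2 + Load  [with Temp=1, Load=5]  = 6; Fatigue = Stress*Creep  [with Stress=2, Creep=6]  = 12.
Change = 10 − 12 = -2.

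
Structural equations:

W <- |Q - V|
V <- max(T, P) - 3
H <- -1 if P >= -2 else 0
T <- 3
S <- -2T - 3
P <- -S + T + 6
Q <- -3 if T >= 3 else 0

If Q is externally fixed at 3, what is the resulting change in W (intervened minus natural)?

-6

The intervention breaks the incoming arrows to Q: Q <- -3 if T >= 3 else 0 no longer applies, and Q = 3.
S = -2T - 3  [with T=3]  = -9
P = -S + T + 6  [with S=-9, T=3]  = 18
V = max(T, P) - 3  [with T=3, P=18]  = 15
W = |Q - V|  [with Q=3, V=15]  = 12
Without intervention: S = -2T - 3  [with T=3]  = -9; P = -S + T + 6  [with S=-9, T=3]  = 18; V = max(T, P) - 3  [with T=3, P=18]  = 15; Q = -3 if T >= 3 else 0  [with T=3]  = -3; W = |Q - V|  [with Q=-3, V=15]  = 18.
Change = 12 − 18 = -6.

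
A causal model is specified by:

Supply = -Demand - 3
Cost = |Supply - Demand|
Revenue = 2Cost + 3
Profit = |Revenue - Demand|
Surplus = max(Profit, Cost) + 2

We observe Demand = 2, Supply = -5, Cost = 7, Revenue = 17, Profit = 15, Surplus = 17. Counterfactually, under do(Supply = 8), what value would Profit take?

13

do(Supply=8) replaces the equation Supply = -Demand - 3 with the constant Supply = 8.
Cost = |Supply - Demand|  [with Supply=8, Demand=2]  = 6
Revenue = 2Cost + 3  [with Cost=6]  = 15
Profit = |Revenue - Demand|  [with Revenue=15, Demand=2]  = 13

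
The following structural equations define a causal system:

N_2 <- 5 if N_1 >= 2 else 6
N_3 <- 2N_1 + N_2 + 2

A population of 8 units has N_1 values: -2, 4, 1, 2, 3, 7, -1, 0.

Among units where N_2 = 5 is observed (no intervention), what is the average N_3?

15

E[N_3|N_2=5] averages over only the 4 units with N_2=5 (N_1 = 4, 2, 3, 7): N_3 = 15, 11, 13, 21, mean 15.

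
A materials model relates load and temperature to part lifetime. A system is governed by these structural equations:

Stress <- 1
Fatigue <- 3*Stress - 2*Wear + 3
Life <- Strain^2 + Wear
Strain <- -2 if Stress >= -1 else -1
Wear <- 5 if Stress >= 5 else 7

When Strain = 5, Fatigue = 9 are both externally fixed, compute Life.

32

Setting Strain = 5, Fatigue = 9 by intervention discards those variables' equations.
Wear = 5 if Stress >= 5 else 7  [with Stress=1]  = 7
Life = Strain^2 + Wear  [with Strain=5, Wear=7]  = 32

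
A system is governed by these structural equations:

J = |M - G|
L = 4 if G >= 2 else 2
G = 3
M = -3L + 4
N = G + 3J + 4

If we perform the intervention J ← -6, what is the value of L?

4

The intervention breaks the incoming arrows to J: J = |M - G| no longer applies, and J = -6.
Since L is not a descendant of the intervened variable, it is unaffected.
L = 4 if G >= 2 else 2  [with G=3]  = 4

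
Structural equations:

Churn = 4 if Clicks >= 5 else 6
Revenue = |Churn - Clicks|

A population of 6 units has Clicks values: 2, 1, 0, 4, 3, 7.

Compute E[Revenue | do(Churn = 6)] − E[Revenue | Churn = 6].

do(Churn=6) breaks Churn's dependence on Clicks. With Churn=6 fixed, Revenue across the units is 4, 5, 6, 2, 3, 1, mean 3.5.
E[Revenue|Churn=6] averages over only the 5 units with Churn=6 (Clicks = 2, 1, 0, 4, 3): Revenue = 4, 5, 6, 2, 3, mean 4.
Difference = 3.5 − 4 = -0.5.

-0.5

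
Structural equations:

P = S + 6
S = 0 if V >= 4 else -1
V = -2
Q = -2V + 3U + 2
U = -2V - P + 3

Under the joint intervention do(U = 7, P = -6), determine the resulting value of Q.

27

The joint intervention fixes U = 7, P = -6, removing each variable's own equation.
Q = -2V + 3U + 2  [with V=-2, U=7]  = 27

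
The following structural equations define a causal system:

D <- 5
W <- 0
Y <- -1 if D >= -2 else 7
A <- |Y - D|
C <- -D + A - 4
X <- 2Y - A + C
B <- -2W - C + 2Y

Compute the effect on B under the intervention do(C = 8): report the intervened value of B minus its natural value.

Under do(C=8), the mechanism C <- -D + A - 4 is discarded; C is fixed at 8.
Y = -1 if D >= -2 else 7  [with D=5]  = -1
B = -2W - C + 2Y  [with W=0, C=8, Y=-1]  = -10
Without intervention: Y = -1 if D >= -2 else 7  [with D=5]  = -1; A = |Y - D|  [with Y=-1, D=5]  = 6; C = -D + A - 4  [with D=5, A=6]  = -3; B = -2W - C + 2Y  [with W=0, C=-3, Y=-1]  = 1.
Change = -10 − 1 = -11.

-11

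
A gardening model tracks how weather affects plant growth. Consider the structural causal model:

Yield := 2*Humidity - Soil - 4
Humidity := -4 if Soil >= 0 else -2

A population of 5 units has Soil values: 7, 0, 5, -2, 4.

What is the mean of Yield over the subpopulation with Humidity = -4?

-16

Conditioning on Humidity=-4 selects the 4 unit(s) with Soil ∈ {7, 0, 5, 4}. Their Yield values: -19, -12, -17, -16. Mean = -16.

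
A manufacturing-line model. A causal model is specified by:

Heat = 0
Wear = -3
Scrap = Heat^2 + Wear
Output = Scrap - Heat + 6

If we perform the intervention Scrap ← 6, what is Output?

12

The intervention breaks the incoming arrows to Scrap: Scrap = Heat^2 + Wear no longer applies, and Scrap = 6.
Output = Scrap - Heat + 6  [with Scrap=6, Heat=0]  = 12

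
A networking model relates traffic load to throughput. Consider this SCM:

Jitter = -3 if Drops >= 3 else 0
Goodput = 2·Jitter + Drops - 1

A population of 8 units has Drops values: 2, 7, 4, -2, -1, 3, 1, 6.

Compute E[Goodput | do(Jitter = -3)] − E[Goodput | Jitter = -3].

Under do(Jitter=-3), Jitter's equation is replaced by Jitter=-3 for every unit. Per-unit Goodput: -5, 0, -3, -9, -8, -4, -6, -1. Mean = -4.5.
E[Goodput|Jitter=-3] averages over only the 4 units with Jitter=-3 (Drops = 7, 4, 3, 6): Goodput = 0, -3, -4, -1, mean -2.
Difference = -4.5 − (-2) = -2.5.

-2.5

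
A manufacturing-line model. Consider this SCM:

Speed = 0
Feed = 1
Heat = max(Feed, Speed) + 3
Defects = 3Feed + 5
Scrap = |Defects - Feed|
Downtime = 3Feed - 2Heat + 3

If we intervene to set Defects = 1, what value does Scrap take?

0

Intervening sets Defects = 1 and removes its equation (Defects = 3Feed + 5).
Scrap = |Defects - Feed|  [with Defects=1, Feed=1]  = 0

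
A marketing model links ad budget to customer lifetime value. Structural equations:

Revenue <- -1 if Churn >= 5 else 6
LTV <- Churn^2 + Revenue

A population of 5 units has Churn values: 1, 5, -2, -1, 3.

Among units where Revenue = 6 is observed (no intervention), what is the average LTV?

Observing Revenue=6 restricts to units where Revenue's equation naturally yields 6: Churn ∈ {1, -2, -1, 3}. In that subpopulation LTV = 7, 10, 7, 15, mean 9.75.

9.75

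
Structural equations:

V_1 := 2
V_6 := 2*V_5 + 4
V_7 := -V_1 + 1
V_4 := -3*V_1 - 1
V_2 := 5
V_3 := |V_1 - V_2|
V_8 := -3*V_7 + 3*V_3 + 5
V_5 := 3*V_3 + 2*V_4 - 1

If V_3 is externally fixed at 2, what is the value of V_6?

The intervention breaks the incoming arrows to V_3: V_3 := |V_1 - V_2| no longer applies, and V_3 = 2.
V_4 = -3*V_1 - 1  [with V_1=2]  = -7
V_5 = 3*V_3 + 2*V_4 - 1  [with V_3=2, V_4=-7]  = -9
V_6 = 2*V_5 + 4  [with V_5=-9]  = -14

-14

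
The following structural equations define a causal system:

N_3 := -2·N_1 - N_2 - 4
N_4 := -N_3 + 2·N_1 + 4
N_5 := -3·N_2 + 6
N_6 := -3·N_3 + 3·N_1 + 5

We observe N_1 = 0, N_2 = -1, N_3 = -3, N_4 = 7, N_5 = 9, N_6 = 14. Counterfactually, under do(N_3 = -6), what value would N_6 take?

23

The intervention breaks the incoming arrows to N_3: N_3 := -2·N_1 - N_2 - 4 no longer applies, and N_3 = -6.
N_6 = -3·N_3 + 3·N_1 + 5  [with N_3=-6, N_1=0]  = 23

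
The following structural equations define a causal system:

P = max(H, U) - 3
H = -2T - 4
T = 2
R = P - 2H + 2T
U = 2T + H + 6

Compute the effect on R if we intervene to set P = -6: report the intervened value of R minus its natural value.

Intervening sets P = -6 and removes its equation (P = max(H, U) - 3).
H = -2T - 4  [with T=2]  = -8
R = P - 2H + 2T  [with P=-6, H=-8, T=2]  = 14
Without intervention: H = -2T - 4  [with T=2]  = -8; U = 2T + H + 6  [with T=2, H=-8]  = 2; P = max(H, U) - 3  [with H=-8, U=2]  = -1; R = P - 2H + 2T  [with P=-1, H=-8, T=2]  = 19.
Change = 14 − 19 = -5.

-5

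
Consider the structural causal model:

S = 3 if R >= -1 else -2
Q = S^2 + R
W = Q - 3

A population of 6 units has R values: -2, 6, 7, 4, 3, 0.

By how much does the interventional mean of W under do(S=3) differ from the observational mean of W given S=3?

Every unit gets S=3 under the intervention. W values become 4, 12, 13, 10, 9, 6; E[W|do(S=3)] = 9.
Conditioning on S=3 selects the 5 unit(s) with R ∈ {6, 7, 4, 3, 0}. Their W values: 12, 13, 10, 9, 6. Mean = 10.
Difference = 9 − 10 = -1.

-1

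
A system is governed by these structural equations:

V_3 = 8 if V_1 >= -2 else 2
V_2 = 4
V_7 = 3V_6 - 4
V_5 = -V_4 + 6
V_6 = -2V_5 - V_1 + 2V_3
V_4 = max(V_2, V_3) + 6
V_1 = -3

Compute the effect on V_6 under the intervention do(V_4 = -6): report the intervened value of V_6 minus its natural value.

-32

Under do(V_4=-6), the mechanism V_4 = max(V_2, V_3) + 6 is discarded; V_4 is fixed at -6.
V_3 = 8 if V_1 >= -2 else 2  [with V_1=-3]  = 2
V_5 = -V_4 + 6  [with V_4=-6]  = 12
V_6 = -2V_5 - V_1 + 2V_3  [with V_5=12, V_1=-3, V_3=2]  = -17
Without intervention: V_3 = 8 if V_1 >= -2 else 2  [with V_1=-3]  = 2; V_4 = max(V_2, V_3) + 6  [with V_2=4, V_3=2]  = 10; V_5 = -V_4 + 6  [with V_4=10]  = -4; V_6 = -2V_5 - V_1 + 2V_3  [with V_5=-4, V_1=-3, V_3=2]  = 15.
Change = -17 − 15 = -32.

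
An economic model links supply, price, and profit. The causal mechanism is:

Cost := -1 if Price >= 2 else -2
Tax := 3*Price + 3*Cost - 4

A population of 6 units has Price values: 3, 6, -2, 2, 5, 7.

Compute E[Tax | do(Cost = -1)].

3.5

Every unit gets Cost=-1 under the intervention. Tax values become 2, 11, -13, -1, 8, 14; E[Tax|do(Cost=-1)] = 3.5.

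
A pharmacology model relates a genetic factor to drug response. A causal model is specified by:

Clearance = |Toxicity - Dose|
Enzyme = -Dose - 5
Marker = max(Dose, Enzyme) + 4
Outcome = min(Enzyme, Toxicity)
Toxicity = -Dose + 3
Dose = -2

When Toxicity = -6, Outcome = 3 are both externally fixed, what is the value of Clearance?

Setting Toxicity = -6, Outcome = 3 by intervention discards those variables' equations.
Clearance = |Toxicity - Dose|  [with Toxicity=-6, Dose=-2]  = 4

4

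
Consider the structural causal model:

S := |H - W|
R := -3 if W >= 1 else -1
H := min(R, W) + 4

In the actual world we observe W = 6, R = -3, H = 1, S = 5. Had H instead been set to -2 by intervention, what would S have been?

8

The intervention breaks the incoming arrows to H: H := min(R, W) + 4 no longer applies, and H = -2.
S = |H - W|  [with H=-2, W=6]  = 8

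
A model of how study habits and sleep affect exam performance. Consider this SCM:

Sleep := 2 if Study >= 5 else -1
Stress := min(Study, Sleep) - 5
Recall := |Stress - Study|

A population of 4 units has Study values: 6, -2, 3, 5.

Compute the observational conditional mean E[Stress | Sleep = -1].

-6.5

Conditioning on Sleep=-1 selects the 2 unit(s) with Study ∈ {-2, 3}. Their Stress values: -7, -6. Mean = -6.5.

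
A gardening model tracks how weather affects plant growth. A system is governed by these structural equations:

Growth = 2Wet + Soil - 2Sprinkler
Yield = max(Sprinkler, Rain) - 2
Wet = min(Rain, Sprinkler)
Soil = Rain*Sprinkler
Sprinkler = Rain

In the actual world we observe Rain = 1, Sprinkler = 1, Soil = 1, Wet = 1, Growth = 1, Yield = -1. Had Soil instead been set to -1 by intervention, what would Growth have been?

do(Soil=-1) replaces the equation Soil = Rain*Sprinkler with the constant Soil = -1.
Sprinkler = Rain  [with Rain=1]  = 1
Wet = min(Rain, Sprinkler)  [with Rain=1, Sprinkler=1]  = 1
Growth = 2Wet + Soil - 2Sprinkler  [with Wet=1, Soil=-1, Sprinkler=1]  = -1

-1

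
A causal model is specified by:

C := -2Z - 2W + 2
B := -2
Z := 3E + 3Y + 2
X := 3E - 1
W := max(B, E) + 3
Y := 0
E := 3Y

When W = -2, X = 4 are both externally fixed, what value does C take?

2

Under do(W = -2, X = 4), each intervened variable's structural equation is replaced by its fixed value.
E = 3Y  [with Y=0]  = 0
Z = 3E + 3Y + 2  [with E=0, Y=0]  = 2
C = -2Z - 2W + 2  [with Z=2, W=-2]  = 2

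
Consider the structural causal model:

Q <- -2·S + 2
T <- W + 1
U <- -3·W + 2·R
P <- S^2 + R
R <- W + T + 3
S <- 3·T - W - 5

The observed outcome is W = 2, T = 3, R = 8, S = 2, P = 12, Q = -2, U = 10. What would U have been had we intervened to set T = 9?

22

Under do(T=9), the mechanism T <- W + 1 is discarded; T is fixed at 9.
R = W + T + 3  [with W=2, T=9]  = 14
U = -3·W + 2·R  [with W=2, R=14]  = 22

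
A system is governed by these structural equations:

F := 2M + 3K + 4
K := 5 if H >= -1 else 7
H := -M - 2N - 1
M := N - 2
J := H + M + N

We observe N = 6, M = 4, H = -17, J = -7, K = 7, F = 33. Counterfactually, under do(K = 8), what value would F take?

36

The intervention breaks the incoming arrows to K: K := 5 if H >= -1 else 7 no longer applies, and K = 8.
M = N - 2  [with N=6]  = 4
F = 2M + 3K + 4  [with M=4, K=8]  = 36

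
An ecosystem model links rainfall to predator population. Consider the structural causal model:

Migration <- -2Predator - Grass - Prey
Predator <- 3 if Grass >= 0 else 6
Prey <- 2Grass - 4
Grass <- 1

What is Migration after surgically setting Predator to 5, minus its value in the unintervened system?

The intervention breaks the incoming arrows to Predator: Predator <- 3 if Grass >= 0 else 6 no longer applies, and Predator = 5.
Prey = 2Grass - 4  [with Grass=1]  = -2
Migration = -2Predator - Grass - Prey  [with Predator=5, Grass=1, Prey=-2]  = -9
Without intervention: Prey = 2Grass - 4  [with Grass=1]  = -2; Predator = 3 if Grass >= 0 else 6  [with Grass=1]  = 3; Migration = -2Predator - Grass - Prey  [with Predator=3, Grass=1, Prey=-2]  = -5.
Change = -9 − (-5) = -4.

-4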